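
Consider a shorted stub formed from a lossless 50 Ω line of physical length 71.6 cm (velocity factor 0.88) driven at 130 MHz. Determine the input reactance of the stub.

λ = v/f = 0.88·c / 130 MHz = 2.03 m
βl = 2π·l/λ = 2π × 0.353 = 127°
tan(βl) = -1.33
For a shorted stub, Z_in = jZ_0·tan(βl)

X_in ≈ -66.5 Ω (capacitive)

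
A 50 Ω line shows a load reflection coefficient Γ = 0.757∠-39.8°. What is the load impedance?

Z_L = Z_0·(1 + Γ)/(1 − Γ) = 50·(1.58 − j0.485)/(0.418 + j0.485)

Z_L ≈ 52.1 − j118 Ω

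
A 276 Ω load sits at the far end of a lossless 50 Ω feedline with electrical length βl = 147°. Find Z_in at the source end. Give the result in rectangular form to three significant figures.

Z_in ≈ 28.3 + j69.1 Ω

tan(βl) = tan(147°) = -0.649
Z_in = Z_0·(Z_L + jZ_0·tanβl)/(Z_0 + jZ_L·tanβl)
     = 50·(276 − j32.5)/(50 − j179)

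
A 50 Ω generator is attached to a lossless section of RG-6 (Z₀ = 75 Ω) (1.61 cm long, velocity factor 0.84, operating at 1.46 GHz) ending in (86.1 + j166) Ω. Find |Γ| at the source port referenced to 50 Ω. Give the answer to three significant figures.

λ = v/f = 0.84·c / 1.46 GHz = 0.173 m
βl = 2π·l/λ = 2π × 0.0933 = 33.6°
tan(βl) = 0.664
Z_in = Z_0·(Z_L + jZ_0·tanβl)/(Z_0 + jZ_L·tanβl) = 155 − j208 Ω
Γ_s = (Z_in − Z_s)/(Z_in + Z_s) = (105 − j208)/(205 − j208), |Γ_s| = 0.798

|Γ| ≈ 0.798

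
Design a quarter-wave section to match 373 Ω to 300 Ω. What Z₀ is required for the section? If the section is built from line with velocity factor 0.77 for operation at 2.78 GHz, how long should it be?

Z_qwt = √(Z_0·R_L) = √(300 × 373) = √111900
λ = 0.77·c/f = 0.0831 m, so l = λ/4 = 0.0208 m

Z_qwt ≈ 335 Ω; length ≈ 2.08 cm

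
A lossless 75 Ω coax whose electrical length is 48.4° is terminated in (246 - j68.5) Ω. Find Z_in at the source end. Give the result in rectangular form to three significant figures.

tan(βl) = tan(48.4°) = 1.13
Z_in = Z_0·(Z_L + jZ_0·tanβl)/(Z_0 + jZ_L·tanβl)
     = 75·(246 + j16)/(152 + j277)

Z_in ≈ 31.4 − j49.3 Ω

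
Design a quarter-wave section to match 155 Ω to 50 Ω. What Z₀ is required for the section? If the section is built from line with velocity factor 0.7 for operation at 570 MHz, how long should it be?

Z_qwt = √(Z_0·R_L) = √(50 × 155) = √7750
λ = 0.7·c/f = 0.368 m, so l = λ/4 = 0.0921 m

Z_qwt ≈ 88 Ω; length ≈ 9.21 cm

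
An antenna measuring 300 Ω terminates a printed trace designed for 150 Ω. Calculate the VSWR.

Γ = (300 − 150)/(300 + 150) = 0.333
VSWR = (1 + 0.333)/(1 − 0.333)

VSWR ≈ 2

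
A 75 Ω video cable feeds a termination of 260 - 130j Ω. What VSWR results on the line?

VSWR ≈ 4.39

Γ = (Z_L − Z_0)/(Z_L + Z_0) = (185 − j130)/(335 − j130)
|Γ| = 226/359 = 0.629
VSWR = (1 + |Γ|)/(1 − |Γ|) = 1.63/0.371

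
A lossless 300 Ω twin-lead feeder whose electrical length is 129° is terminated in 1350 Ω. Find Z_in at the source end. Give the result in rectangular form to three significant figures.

tan(βl) = tan(129°) = -1.23
Z_in = Z_0·(Z_L + jZ_0·tanβl)/(Z_0 + jZ_L·tanβl)
     = 300·(1350 − j370)/(300 − j1670)

Z_in ≈ 107 + j224 Ω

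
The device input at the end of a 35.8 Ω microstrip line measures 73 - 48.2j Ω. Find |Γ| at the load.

|Γ| ≈ 0.512

Γ = (Z_L − Z_0)/(Z_L + Z_0) = (37.2 − j48.2)/(108.8 − j48.2)
|Γ| = 60.9/119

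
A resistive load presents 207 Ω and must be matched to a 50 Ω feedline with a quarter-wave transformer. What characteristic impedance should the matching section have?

Z_qwt ≈ 102 Ω

Z_qwt = √(Z_0·R_L) = √(50 × 207) = √10350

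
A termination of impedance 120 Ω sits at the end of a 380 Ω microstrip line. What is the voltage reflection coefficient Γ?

Γ = -0.52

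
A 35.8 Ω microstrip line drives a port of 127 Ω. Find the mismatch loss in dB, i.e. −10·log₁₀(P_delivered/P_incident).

Γ = (127 − 35.8)/(127 + 35.8) = 0.56
|Γ|² = 0.314, so P_del/P_inc = 1 − |Γ|² = 0.686
ML = −10·log₁₀(1 − |Γ|²)

mismatch loss ≈ 1.64 dB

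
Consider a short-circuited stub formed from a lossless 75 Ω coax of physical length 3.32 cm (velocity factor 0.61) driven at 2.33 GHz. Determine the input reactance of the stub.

λ = v/f = 0.61·c / 2.33 GHz = 0.0785 m
βl = 2π·l/λ = 2π × 0.423 = 152°
tan(βl) = -0.528
For a short-circuited stub, Z_in = jZ_0·tan(βl)

X_in ≈ -39.6 Ω (capacitive)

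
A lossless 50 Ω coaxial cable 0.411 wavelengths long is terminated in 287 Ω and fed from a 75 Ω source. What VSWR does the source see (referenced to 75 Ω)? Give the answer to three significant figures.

VSWR ≈ 5.2

βl = 2π × 0.411 = 148°
tan(βl) = -0.626
Z_in = Z_0·(Z_L + jZ_0·tanβl)/(Z_0 + jZ_L·tanβl) = 28.7 + j71.9 Ω
Γ_s = (Z_in − Z_s)/(Z_in + Z_s) = (-46.3 + j71.9)/(104 + j71.9), |Γ_s| = 0.677
VSWR = (1 + |Γ_s|)/(1 − |Γ_s|)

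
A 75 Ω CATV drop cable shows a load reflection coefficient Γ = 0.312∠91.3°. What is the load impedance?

Z_L = Z_0·(1 + Γ)/(1 − Γ) = 75·(0.993 + j0.312)/(1.01 − j0.312)

Z_L ≈ 60.9 + j42.1 Ω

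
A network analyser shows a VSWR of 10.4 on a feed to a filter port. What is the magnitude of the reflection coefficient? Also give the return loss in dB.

|Γ| ≈ 0.825; return loss ≈ 1.68 dB

|Γ| = (S − 1)/(S + 1) = (10.4 − 1)/(10.4 + 1) = 9.4/11.4
RL = −20·log₁₀|Γ| = −20·log₁₀(0.825)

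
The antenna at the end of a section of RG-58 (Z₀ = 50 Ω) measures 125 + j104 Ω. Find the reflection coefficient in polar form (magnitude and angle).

Γ ≈ 0.63 ∠ 23.5°

Γ = (Z_L − Z_0)/(Z_L + Z_0) = (75 + j104)/(175 + j104)
|Γ| = 128/204 = 0.63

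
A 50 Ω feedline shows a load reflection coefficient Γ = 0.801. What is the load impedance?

Z_L = Z_0·(1 + Γ)/(1 − Γ) = 50·(1.8)/(0.199)

Z_L ≈ 453 Ω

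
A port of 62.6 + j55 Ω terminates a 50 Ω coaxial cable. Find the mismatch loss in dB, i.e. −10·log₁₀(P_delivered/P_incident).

mismatch loss ≈ 0.984 dB

Γ = (12.6 + j55)/(112.6 + j55), |Γ| = 0.45
|Γ|² = 0.203, so P_del/P_inc = 1 − |Γ|² = 0.797
ML = −10·log₁₀(1 − |Γ|²)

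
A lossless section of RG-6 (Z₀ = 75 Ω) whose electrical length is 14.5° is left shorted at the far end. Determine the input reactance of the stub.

X_in ≈ 19.4 Ω (inductive)

tan(βl) = 0.259
For a shorted stub, Z_in = jZ_0·tan(βl)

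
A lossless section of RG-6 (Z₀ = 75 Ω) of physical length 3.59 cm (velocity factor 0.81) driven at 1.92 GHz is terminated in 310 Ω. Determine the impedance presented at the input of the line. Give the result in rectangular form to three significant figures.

Z_in ≈ 18.9 + j15.1 Ω

λ = v/f = 0.81·c / 1.92 GHz = 0.127 m
βl = 2π·l/λ = 2π × 0.284 = 102°
tan(βl) = tan(102°) = -4.66
Z_in = Z_0·(Z_L + jZ_0·tanβl)/(Z_0 + jZ_L·tanβl)
     = 75·(310 − j349)/(75 − j1440)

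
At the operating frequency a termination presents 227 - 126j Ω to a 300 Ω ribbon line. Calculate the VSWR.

Γ = (Z_L − Z_0)/(Z_L + Z_0) = (-73 − j126)/(527 − j126)
|Γ| = 146/542 = 0.269
VSWR = (1 + |Γ|)/(1 − |Γ|) = 1.27/0.731

VSWR ≈ 1.74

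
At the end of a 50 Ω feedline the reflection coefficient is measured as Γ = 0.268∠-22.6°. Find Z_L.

Z_L ≈ 80.4 − j17.8 Ω

Z_L = Z_0·(1 + Γ)/(1 − Γ) = 50·(1.25 − j0.103)/(0.753 + j0.103)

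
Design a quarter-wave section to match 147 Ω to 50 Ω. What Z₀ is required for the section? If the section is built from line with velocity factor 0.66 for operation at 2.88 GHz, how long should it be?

Z_qwt ≈ 85.7 Ω; length ≈ 1.72 cm

Z_qwt = √(Z_0·R_L) = √(50 × 147) = √7350
λ = 0.66·c/f = 0.0688 m, so l = λ/4 = 0.0172 m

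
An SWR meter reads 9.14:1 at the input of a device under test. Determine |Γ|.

|Γ| = (S − 1)/(S + 1) = (9.14 − 1)/(9.14 + 1) = 8.14/10.1

|Γ| ≈ 0.803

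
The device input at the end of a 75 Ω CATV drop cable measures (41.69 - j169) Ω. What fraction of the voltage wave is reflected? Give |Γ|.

|Γ| ≈ 0.839

Γ = (Z_L − Z_0)/(Z_L + Z_0) = (-33.31 − j169)/(116.7 − j169)
|Γ| = 172/205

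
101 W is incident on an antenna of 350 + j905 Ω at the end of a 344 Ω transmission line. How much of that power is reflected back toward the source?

|Γ| = |(6 + j905)/(694 + j905)| = 0.794
|Γ|² = 0.63
P_refl = |Γ|²·P_inc = 63.6 W, P_del = (1 − |Γ|²)·P_inc = 37.4 W

P_reflected ≈ 63.6 W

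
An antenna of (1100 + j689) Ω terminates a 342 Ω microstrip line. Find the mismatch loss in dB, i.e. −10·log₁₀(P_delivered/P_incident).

mismatch loss ≈ 2.3 dB

Γ = (758 + j689)/(1442 + j689), |Γ| = 0.641
|Γ|² = 0.411, so P_del/P_inc = 1 − |Γ|² = 0.589
ML = −10·log₁₀(1 − |Γ|²)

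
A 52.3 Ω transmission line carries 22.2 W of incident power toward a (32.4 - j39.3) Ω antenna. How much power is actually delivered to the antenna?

P_delivered ≈ 17.3 W

|Γ| = |(-19.9 − j39.3)/(84.7 − j39.3)| = 0.472
|Γ|² = 0.223
P_refl = |Γ|²·P_inc = 4.94 W, P_del = (1 − |Γ|²)·P_inc = 17.3 W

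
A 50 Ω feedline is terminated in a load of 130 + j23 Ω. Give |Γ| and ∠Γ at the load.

Γ = (Z_L − Z_0)/(Z_L + Z_0) = (80 + j23)/(180 + j23)
|Γ| = 83.2/181 = 0.459

Γ ≈ 0.459 ∠ 8.76°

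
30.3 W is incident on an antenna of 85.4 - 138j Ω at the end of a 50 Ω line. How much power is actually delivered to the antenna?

|Γ| = |(35.4 − j138)/(135.4 − j138)| = 0.737
|Γ|² = 0.543
P_refl = |Γ|²·P_inc = 16.5 W, P_del = (1 − |Γ|²)·P_inc = 13.8 W

P_delivered ≈ 13.8 W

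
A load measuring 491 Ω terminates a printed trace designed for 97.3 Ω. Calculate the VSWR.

VSWR ≈ 5.05

Γ = (491 − 97.3)/(491 + 97.3) = 0.669
VSWR = (1 + 0.669)/(1 − 0.669)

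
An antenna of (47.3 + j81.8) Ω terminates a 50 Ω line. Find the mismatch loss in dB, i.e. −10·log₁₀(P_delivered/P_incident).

mismatch loss ≈ 2.33 dB

Γ = (-2.7 + j81.8)/(97.3 + j81.8), |Γ| = 0.644
|Γ|² = 0.415, so P_del/P_inc = 1 − |Γ|² = 0.585
ML = −10·log₁₀(1 − |Γ|²)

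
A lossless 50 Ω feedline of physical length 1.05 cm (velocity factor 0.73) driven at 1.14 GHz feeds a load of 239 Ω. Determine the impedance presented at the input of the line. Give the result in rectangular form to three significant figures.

λ = v/f = 0.73·c / 1.14 GHz = 0.192 m
βl = 2π·l/λ = 2π × 0.0547 = 19.7°
tan(βl) = tan(19.7°) = 0.358
Z_in = Z_0·(Z_L + jZ_0·tanβl)/(Z_0 + jZ_L·tanβl)
     = 50·(239 + j17.9)/(50 + j85.5)

Z_in ≈ 68.7 − j99.6 Ω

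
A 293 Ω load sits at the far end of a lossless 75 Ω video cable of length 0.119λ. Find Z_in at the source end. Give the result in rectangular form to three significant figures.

Z_in ≈ 38.6 − j70.2 Ω

βl = 2π × 0.119 = 42.8°
tan(βl) = tan(42.8°) = 0.927
Z_in = Z_0·(Z_L + jZ_0·tanβl)/(Z_0 + jZ_L·tanβl)
     = 75·(293 + j69.5)/(75 + j272)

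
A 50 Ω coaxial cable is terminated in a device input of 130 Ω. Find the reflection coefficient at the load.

Γ = 0.444

Γ = (Z_L − Z_0)/(Z_L + Z_0) = (130 − 50)/(130 + 50) = 80/180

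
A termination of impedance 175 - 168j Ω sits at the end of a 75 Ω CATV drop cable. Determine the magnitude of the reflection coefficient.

Γ = (Z_L − Z_0)/(Z_L + Z_0) = (100 − j168)/(250 − j168)
|Γ| = 196/301

|Γ| ≈ 0.649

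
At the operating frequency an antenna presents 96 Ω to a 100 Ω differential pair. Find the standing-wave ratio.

VSWR ≈ 1.04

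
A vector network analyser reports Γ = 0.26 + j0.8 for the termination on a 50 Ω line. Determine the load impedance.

Z_L = Z_0·(1 + Γ)/(1 − Γ) = 50·(1.26 + j0.8)/(0.74 − j0.8)

Z_L ≈ 12.3 + j67.4 Ω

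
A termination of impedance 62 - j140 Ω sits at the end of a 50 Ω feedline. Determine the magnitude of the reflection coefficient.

Γ = (Z_L − Z_0)/(Z_L + Z_0) = (12 − j140)/(112 − j140)
|Γ| = 141/179

|Γ| ≈ 0.784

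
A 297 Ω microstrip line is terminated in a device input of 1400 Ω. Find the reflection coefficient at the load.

Γ = 0.65

Γ = (Z_L − Z_0)/(Z_L + Z_0) = (1400 − 297)/(1400 + 297) = 1103/1697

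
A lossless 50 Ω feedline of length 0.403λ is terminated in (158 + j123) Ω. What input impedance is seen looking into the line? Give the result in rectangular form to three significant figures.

βl = 2π × 0.403 = 145°
tan(βl) = tan(145°) = -0.698
Z_in = Z_0·(Z_L + jZ_0·tanβl)/(Z_0 + jZ_L·tanβl)
     = 50·(158 + j88.1)/(136 − j110)

Z_in ≈ 19.2 + j48 Ω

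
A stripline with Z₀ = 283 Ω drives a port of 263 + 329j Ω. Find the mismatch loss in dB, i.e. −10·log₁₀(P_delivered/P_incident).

Γ = (-20 + j329)/(546 + j329), |Γ| = 0.517
|Γ|² = 0.267, so P_del/P_inc = 1 − |Γ|² = 0.733
ML = −10·log₁₀(1 − |Γ|²)

mismatch loss ≈ 1.35 dB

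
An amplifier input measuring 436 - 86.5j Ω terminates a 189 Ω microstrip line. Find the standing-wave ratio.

VSWR ≈ 2.42

Γ = (Z_L − Z_0)/(Z_L + Z_0) = (247 − j86.5)/(625 − j86.5)
|Γ| = 262/631 = 0.415
VSWR = (1 + |Γ|)/(1 − |Γ|) = 1.41/0.585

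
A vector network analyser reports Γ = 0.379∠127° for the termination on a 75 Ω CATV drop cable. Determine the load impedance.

Z_L = Z_0·(1 + Γ)/(1 − Γ) = 75·(0.772 + j0.303)/(1.23 − j0.303)

Z_L ≈ 40.1 + j28.4 Ω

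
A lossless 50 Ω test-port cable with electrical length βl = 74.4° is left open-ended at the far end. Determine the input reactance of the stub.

X_in ≈ -14 Ω (capacitive)

tan(βl) = 3.58
For an open-ended stub, Z_in = −jZ_0·cot(βl) = −jZ_0/tan(βl)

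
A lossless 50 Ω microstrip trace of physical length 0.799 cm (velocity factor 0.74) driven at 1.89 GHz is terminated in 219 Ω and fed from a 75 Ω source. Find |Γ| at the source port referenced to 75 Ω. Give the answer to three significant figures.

|Γ| ≈ 0.563

λ = v/f = 0.74·c / 1.89 GHz = 0.117 m
βl = 2π·l/λ = 2π × 0.068 = 24.5°
tan(βl) = 0.455
Z_in = Z_0·(Z_L + jZ_0·tanβl)/(Z_0 + jZ_L·tanβl) = 53.1 − j83.2 Ω
Γ_s = (Z_in − Z_s)/(Z_in + Z_s) = (-21.9 − j83.2)/(128 − j83.2), |Γ_s| = 0.563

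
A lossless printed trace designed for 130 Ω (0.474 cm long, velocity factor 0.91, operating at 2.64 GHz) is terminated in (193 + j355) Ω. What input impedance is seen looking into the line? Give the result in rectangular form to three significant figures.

λ = v/f = 0.91·c / 2.64 GHz = 0.103 m
βl = 2π·l/λ = 2π × 0.0458 = 16.5°
tan(βl) = tan(16.5°) = 0.296
Z_in = Z_0·(Z_L + jZ_0·tanβl)/(Z_0 + jZ_L·tanβl)
     = 130·(193 + j394)/(24.8 + j57.2)

Z_in ≈ 913 − j42.2 Ω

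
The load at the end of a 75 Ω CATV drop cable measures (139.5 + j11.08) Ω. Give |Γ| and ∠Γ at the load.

Γ ≈ 0.305 ∠ 6.79°

Γ = (Z_L − Z_0)/(Z_L + Z_0) = (64.5 + j11.08)/(214.5 + j11.08)
|Γ| = 65.4/215 = 0.305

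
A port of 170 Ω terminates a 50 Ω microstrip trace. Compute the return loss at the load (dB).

RL ≈ 5.26 dB

Γ = (170 − 50)/(170 + 50) = 0.545
RL = −20·log₁₀|Γ| = −20·log₁₀(0.545)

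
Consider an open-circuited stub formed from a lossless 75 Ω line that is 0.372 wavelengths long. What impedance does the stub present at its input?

βl = 2π × 0.372 = 134°
tan(βl) = -1.04
For an open-circuited stub, Z_in = −jZ_0·cot(βl) = −jZ_0/tan(βl)

Z_in ≈ +j72.2 Ω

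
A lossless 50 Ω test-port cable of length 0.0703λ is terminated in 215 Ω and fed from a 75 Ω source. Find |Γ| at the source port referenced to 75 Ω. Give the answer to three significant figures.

βl = 2π × 0.0703 = 25.3°
tan(βl) = 0.473
Z_in = Z_0·(Z_L + jZ_0·tanβl)/(Z_0 + jZ_L·tanβl) = 51.2 − j80.5 Ω
Γ_s = (Z_in − Z_s)/(Z_in + Z_s) = (-23.8 − j80.5)/(126 − j80.5), |Γ_s| = 0.561

|Γ| ≈ 0.561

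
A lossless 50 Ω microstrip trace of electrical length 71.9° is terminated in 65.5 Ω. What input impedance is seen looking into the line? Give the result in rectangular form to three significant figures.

Z_in ≈ 39.8 − j6.42 Ω

tan(βl) = tan(71.9°) = 3.06
Z_in = Z_0·(Z_L + jZ_0·tanβl)/(Z_0 + jZ_L·tanβl)
     = 50·(65.5 + j153)/(50 + j200)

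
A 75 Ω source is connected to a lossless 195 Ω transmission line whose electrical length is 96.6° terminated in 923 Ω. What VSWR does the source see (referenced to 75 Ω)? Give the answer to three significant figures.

VSWR ≈ 2

tan(βl) = -8.64
Z_in = Z_0·(Z_L + jZ_0·tanβl)/(Z_0 + jZ_L·tanβl) = 41.7 + j21.5 Ω
Γ_s = (Z_in − Z_s)/(Z_in + Z_s) = (-33.3 + j21.5)/(117 + j21.5), |Γ_s| = 0.334
VSWR = (1 + |Γ_s|)/(1 − |Γ_s|)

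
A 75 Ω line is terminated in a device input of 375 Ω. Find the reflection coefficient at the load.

Γ = (Z_L − Z_0)/(Z_L + Z_0) = (375 − 75)/(375 + 75) = 300/450

Γ = 0.667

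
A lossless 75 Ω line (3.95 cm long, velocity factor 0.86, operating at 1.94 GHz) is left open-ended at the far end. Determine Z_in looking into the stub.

λ = v/f = 0.86·c / 1.94 GHz = 0.133 m
βl = 2π·l/λ = 2π × 0.297 = 107°
tan(βl) = -3.29
For an open-ended stub, Z_in = −jZ_0·cot(βl) = −jZ_0/tan(βl)

Z_in ≈ +j22.8 Ω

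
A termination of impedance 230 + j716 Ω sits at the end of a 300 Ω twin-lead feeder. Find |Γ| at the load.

Γ = (Z_L − Z_0)/(Z_L + Z_0) = (-70 + j716)/(530 + j716)
|Γ| = 719/891

|Γ| ≈ 0.808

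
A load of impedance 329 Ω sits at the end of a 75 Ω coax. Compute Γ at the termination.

Γ = 0.629

Γ = (Z_L − Z_0)/(Z_L + Z_0) = (329 − 75)/(329 + 75) = 254/404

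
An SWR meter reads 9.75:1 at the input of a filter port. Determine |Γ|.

|Γ| = (S − 1)/(S + 1) = (9.75 − 1)/(9.75 + 1) = 8.75/10.8

|Γ| ≈ 0.814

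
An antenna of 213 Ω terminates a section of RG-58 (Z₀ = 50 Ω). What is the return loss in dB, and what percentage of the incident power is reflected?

RL ≈ 4.16 dB; 38.4% of incident power reflected

Γ = (213 − 50)/(213 + 50) = 0.62
RL = −20·log₁₀(0.62) = 4.16 dB
P_refl/P_inc = |Γ|² = 0.384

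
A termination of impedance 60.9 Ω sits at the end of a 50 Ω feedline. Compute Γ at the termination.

Γ = 0.0983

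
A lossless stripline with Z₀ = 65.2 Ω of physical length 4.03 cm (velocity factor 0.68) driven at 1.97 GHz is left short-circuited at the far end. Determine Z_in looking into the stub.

Z_in ≈ −j54.5 Ω

λ = v/f = 0.68·c / 1.97 GHz = 0.104 m
βl = 2π·l/λ = 2π × 0.389 = 140°
tan(βl) = -0.836
For a short-circuited stub, Z_in = jZ_0·tan(βl)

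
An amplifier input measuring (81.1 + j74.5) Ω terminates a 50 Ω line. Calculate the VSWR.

VSWR ≈ 3.3

Γ = (Z_L − Z_0)/(Z_L + Z_0) = (31.1 + j74.5)/(131.1 + j74.5)
|Γ| = 80.7/151 = 0.535
VSWR = (1 + |Γ|)/(1 − |Γ|) = 1.54/0.465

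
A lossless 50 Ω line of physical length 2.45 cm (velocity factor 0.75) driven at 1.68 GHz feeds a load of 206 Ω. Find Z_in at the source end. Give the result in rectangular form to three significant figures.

λ = v/f = 0.75·c / 1.68 GHz = 0.134 m
βl = 2π·l/λ = 2π × 0.183 = 65.9°
tan(βl) = tan(65.9°) = 2.23
Z_in = Z_0·(Z_L + jZ_0·tanβl)/(Z_0 + jZ_L·tanβl)
     = 50·(206 + j112)/(50 + j460)

Z_in ≈ 14.4 − j20.8 Ω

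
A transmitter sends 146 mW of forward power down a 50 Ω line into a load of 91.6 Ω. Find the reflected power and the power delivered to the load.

Γ = (91.6 − 50)/(91.6 + 50) = 0.294
|Γ|² = 0.0863
P_refl = |Γ|²·P_inc = 12.6 mW, P_del = (1 − |Γ|²)·P_inc = 133 mW

P_reflected ≈ 12.6 mW; P_delivered ≈ 133 mW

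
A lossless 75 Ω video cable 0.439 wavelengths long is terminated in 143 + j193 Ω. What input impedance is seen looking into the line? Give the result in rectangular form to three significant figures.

βl = 2π × 0.439 = 158°
tan(βl) = tan(158°) = -0.403
Z_in = Z_0·(Z_L + jZ_0·tanβl)/(Z_0 + jZ_L·tanβl)
     = 75·(143 + j163)/(153 − j57.7)

Z_in ≈ 35.1 + j93.1 Ω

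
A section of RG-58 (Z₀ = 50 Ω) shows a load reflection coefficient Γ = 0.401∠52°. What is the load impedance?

Z_L = Z_0·(1 + Γ)/(1 − Γ) = 50·(1.25 + j0.316)/(0.753 − j0.316)

Z_L ≈ 62.9 + j47.4 Ω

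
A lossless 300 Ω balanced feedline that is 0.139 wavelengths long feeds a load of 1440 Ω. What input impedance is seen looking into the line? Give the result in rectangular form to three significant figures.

βl = 2π × 0.139 = 50°
tan(βl) = tan(50°) = 1.19
Z_in = Z_0·(Z_L + jZ_0·tanβl)/(Z_0 + jZ_L·tanβl)
     = 300·(1440 + j358)/(300 + j1720)

Z_in ≈ 103 − j233 Ω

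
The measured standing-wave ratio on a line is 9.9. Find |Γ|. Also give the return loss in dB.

|Γ| ≈ 0.817; return loss ≈ 1.76 dB

|Γ| = (S − 1)/(S + 1) = (9.9 − 1)/(9.9 + 1) = 8.9/10.9
RL = −20·log₁₀|Γ| = −20·log₁₀(0.817)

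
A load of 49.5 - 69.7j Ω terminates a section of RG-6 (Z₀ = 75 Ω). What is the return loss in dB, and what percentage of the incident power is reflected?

Γ = (-25.5 − j69.7)/(124.5 − j69.7), |Γ| = 0.52
RL = −20·log₁₀(0.52) = 5.68 dB
P_refl/P_inc = |Γ|² = 0.271

RL ≈ 5.68 dB; 27.1% of incident power reflected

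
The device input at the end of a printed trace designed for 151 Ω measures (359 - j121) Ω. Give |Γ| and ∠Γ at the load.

Γ ≈ 0.459 ∠ -16.8°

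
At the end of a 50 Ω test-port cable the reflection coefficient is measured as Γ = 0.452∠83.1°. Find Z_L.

Z_L ≈ 36.3 + j41 Ω

Z_L = Z_0·(1 + Γ)/(1 − Γ) = 50·(1.05 + j0.449)/(0.946 − j0.449)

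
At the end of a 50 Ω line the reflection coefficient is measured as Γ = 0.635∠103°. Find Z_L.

Z_L ≈ 17.7 + j36.6 Ω

Z_L = Z_0·(1 + Γ)/(1 − Γ) = 50·(0.857 + j0.619)/(1.14 − j0.619)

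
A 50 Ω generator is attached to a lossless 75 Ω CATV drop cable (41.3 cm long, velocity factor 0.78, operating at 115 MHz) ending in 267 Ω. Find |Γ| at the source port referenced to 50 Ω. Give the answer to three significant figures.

λ = v/f = 0.78·c / 115 MHz = 2.03 m
βl = 2π·l/λ = 2π × 0.203 = 73.1°
tan(βl) = 3.29
Z_in = Z_0·(Z_L + jZ_0·tanβl)/(Z_0 + jZ_L·tanβl) = 22.9 − j20.9 Ω
Γ_s = (Z_in − Z_s)/(Z_in + Z_s) = (-27.1 − j20.9)/(72.9 − j20.9), |Γ_s| = 0.452

|Γ| ≈ 0.452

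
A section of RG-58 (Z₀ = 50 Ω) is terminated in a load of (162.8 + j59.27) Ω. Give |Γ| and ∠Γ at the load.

Γ = (Z_L − Z_0)/(Z_L + Z_0) = (112.8 + j59.27)/(212.8 + j59.27)
|Γ| = 127/221 = 0.577

Γ ≈ 0.577 ∠ 12.2°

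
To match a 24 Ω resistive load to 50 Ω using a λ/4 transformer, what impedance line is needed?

Z_qwt ≈ 34.6 Ω

Z_qwt = √(Z_0·R_L) = √(50 × 24) = √1200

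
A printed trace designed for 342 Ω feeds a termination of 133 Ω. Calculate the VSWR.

Γ = (133 − 342)/(133 + 342) = -0.44
VSWR = (1 + 0.44)/(1 − 0.44)

VSWR ≈ 2.57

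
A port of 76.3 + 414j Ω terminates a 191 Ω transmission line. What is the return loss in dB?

Γ = (-114.7 + j414)/(267.3 + j414), |Γ| = 0.872
RL = −20·log₁₀|Γ| = −20·log₁₀(0.872)

RL ≈ 1.19 dB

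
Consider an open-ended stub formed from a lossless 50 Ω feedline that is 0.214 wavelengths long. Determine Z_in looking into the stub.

βl = 2π × 0.214 = 77°
tan(βl) = 4.35
For an open-ended stub, Z_in = −jZ_0·cot(βl) = −jZ_0/tan(βl)

Z_in ≈ −j11.5 Ω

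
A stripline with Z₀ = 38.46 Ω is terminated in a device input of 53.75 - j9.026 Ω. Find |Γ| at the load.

Γ = (Z_L − Z_0)/(Z_L + Z_0) = (15.29 − j9.026)/(92.21 − j9.026)
|Γ| = 17.8/92.7

|Γ| ≈ 0.192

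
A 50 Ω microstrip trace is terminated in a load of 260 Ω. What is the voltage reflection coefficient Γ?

Γ = (Z_L − Z_0)/(Z_L + Z_0) = (260 − 50)/(260 + 50) = 210/310

Γ = 0.677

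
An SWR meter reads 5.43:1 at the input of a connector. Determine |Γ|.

|Γ| = (S − 1)/(S + 1) = (5.43 − 1)/(5.43 + 1) = 4.43/6.43

|Γ| ≈ 0.689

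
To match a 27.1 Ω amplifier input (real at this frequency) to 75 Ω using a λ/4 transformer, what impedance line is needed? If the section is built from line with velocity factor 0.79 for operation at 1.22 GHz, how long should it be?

Z_qwt = √(Z_0·R_L) = √(75 × 27.1) = √2032
λ = 0.79·c/f = 0.194 m, so l = λ/4 = 0.0486 m

Z_qwt ≈ 45.1 Ω; length ≈ 4.86 cm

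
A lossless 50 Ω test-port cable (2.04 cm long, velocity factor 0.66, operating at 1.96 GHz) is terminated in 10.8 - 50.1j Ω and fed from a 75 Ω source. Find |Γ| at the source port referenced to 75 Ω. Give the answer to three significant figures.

λ = v/f = 0.66·c / 1.96 GHz = 0.101 m
βl = 2π·l/λ = 2π × 0.202 = 72.7°
tan(βl) = 3.21
Z_in = Z_0·(Z_L + jZ_0·tanβl)/(Z_0 + jZ_L·tanβl) = 6.69 + j25.1 Ω
Γ_s = (Z_in − Z_s)/(Z_in + Z_s) = (-68.3 + j25.1)/(81.7 + j25.1), |Γ_s| = 0.852

|Γ| ≈ 0.852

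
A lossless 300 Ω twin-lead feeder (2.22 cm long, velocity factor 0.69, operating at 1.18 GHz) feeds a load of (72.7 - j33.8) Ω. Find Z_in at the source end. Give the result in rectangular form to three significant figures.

λ = v/f = 0.69·c / 1.18 GHz = 0.175 m
βl = 2π·l/λ = 2π × 0.127 = 45.6°
tan(βl) = tan(45.6°) = 1.02
Z_in = Z_0·(Z_L + jZ_0·tanβl)/(Z_0 + jZ_L·tanβl)
     = 300·(72.7 + j272)/(334 + j74.1)

Z_in ≈ 114 + j219 Ω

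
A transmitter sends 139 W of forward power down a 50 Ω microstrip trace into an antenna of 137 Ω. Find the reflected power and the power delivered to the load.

P_reflected ≈ 30.1 W; P_delivered ≈ 109 W

Γ = (137 − 50)/(137 + 50) = 0.465
|Γ|² = 0.216
P_refl = |Γ|²·P_inc = 30.1 W, P_del = (1 − |Γ|²)·P_inc = 109 W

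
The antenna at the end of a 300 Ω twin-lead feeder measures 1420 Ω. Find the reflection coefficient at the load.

Γ = (Z_L − Z_0)/(Z_L + Z_0) = (1420 − 300)/(1420 + 300) = 1120/1720

Γ = 0.651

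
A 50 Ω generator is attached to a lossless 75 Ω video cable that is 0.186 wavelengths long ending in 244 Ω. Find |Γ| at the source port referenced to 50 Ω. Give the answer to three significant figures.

βl = 2π × 0.186 = 67°
tan(βl) = 2.35
Z_in = Z_0·(Z_L + jZ_0·tanβl)/(Z_0 + jZ_L·tanβl) = 26.8 − j28.4 Ω
Γ_s = (Z_in − Z_s)/(Z_in + Z_s) = (-23.2 − j28.4)/(76.8 − j28.4), |Γ_s| = 0.448

|Γ| ≈ 0.448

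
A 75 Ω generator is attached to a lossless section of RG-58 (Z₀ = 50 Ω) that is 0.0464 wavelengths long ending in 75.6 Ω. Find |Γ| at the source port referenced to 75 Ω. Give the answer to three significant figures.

βl = 2π × 0.0464 = 16.7°
tan(βl) = 0.3
Z_in = Z_0·(Z_L + jZ_0·tanβl)/(Z_0 + jZ_L·tanβl) = 68.3 − j16 Ω
Γ_s = (Z_in − Z_s)/(Z_in + Z_s) = (-6.66 − j16)/(143 − j16), |Γ_s| = 0.12

|Γ| ≈ 0.12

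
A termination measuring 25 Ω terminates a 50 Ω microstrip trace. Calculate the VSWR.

VSWR ≈ 2

Γ = (25 − 50)/(25 + 50) = -0.333
VSWR = (1 + 0.333)/(1 − 0.333)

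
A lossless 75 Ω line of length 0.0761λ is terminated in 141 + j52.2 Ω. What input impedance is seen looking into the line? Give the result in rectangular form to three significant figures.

βl = 2π × 0.0761 = 27.4°
tan(βl) = tan(27.4°) = 0.518
Z_in = Z_0·(Z_L + jZ_0·tanβl)/(Z_0 + jZ_L·tanβl)
     = 75·(141 + j91.1)/(47.9 + j73.1)

Z_in ≈ 132 − j58.3 Ω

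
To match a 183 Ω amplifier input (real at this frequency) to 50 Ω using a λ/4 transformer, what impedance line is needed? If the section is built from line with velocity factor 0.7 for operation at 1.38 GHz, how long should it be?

Z_qwt ≈ 95.7 Ω; length ≈ 3.8 cm

Z_qwt = √(Z_0·R_L) = √(50 × 183) = √9150
λ = 0.7·c/f = 0.152 m, so l = λ/4 = 0.038 m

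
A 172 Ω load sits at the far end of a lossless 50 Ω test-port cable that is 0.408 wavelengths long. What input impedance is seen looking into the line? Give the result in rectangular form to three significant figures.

βl = 2π × 0.408 = 147°
tan(βl) = tan(147°) = -0.652
Z_in = Z_0·(Z_L + jZ_0·tanβl)/(Z_0 + jZ_L·tanβl)
     = 50·(172 − j32.6)/(50 − j112)

Z_in ≈ 40.6 + j58.5 Ω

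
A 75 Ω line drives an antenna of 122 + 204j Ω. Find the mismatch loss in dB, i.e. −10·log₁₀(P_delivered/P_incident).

Γ = (47 + j204)/(197 + j204), |Γ| = 0.738
|Γ|² = 0.545, so P_del/P_inc = 1 − |Γ|² = 0.455
ML = −10·log₁₀(1 − |Γ|²)

mismatch loss ≈ 3.42 dB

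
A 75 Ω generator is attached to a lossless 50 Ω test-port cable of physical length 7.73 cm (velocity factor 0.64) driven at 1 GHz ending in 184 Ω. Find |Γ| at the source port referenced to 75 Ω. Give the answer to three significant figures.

|Γ| ≈ 0.557

λ = v/f = 0.64·c / 1 GHz = 0.192 m
βl = 2π·l/λ = 2π × 0.403 = 145°
tan(βl) = -0.702
Z_in = Z_0·(Z_L + jZ_0·tanβl)/(Z_0 + jZ_L·tanβl) = 35.8 + j57.4 Ω
Γ_s = (Z_in − Z_s)/(Z_in + Z_s) = (-39.2 + j57.4)/(111 + j57.4), |Γ_s| = 0.557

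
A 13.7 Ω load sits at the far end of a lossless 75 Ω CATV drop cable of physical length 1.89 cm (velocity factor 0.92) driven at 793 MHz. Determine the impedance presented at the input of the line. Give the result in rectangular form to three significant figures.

Z_in ≈ 15.4 + j25.6 Ω

λ = v/f = 0.92·c / 793 MHz = 0.348 m
βl = 2π·l/λ = 2π × 0.0543 = 19.5°
tan(βl) = tan(19.5°) = 0.355
Z_in = Z_0·(Z_L + jZ_0·tanβl)/(Z_0 + jZ_L·tanβl)
     = 75·(13.7 + j26.6)/(75 + j4.86)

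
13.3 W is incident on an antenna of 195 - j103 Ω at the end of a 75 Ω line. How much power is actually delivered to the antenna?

|Γ| = |(120 − j103)/(270 − j103)| = 0.547
|Γ|² = 0.299
P_refl = |Γ|²·P_inc = 3.98 W, P_del = (1 − |Γ|²)·P_inc = 9.32 W

P_delivered ≈ 9.32 W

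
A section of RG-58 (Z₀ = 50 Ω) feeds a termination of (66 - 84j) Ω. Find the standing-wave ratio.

Γ = (Z_L − Z_0)/(Z_L + Z_0) = (16 − j84)/(116 − j84)
|Γ| = 85.5/143 = 0.597
VSWR = (1 + |Γ|)/(1 − |Γ|) = 1.6/0.403

VSWR ≈ 3.96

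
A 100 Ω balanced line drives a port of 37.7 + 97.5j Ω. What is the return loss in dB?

RL ≈ 3.28 dB

Γ = (-62.3 + j97.5)/(137.7 + j97.5), |Γ| = 0.686
RL = −20·log₁₀|Γ| = −20·log₁₀(0.686)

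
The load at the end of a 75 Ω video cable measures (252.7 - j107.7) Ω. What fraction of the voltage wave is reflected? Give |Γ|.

|Γ| ≈ 0.602

Γ = (Z_L − Z_0)/(Z_L + Z_0) = (177.7 − j107.7)/(327.7 − j107.7)
|Γ| = 208/345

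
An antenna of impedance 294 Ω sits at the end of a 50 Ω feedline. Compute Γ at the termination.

Γ = (Z_L − Z_0)/(Z_L + Z_0) = (294 − 50)/(294 + 50) = 244/344

Γ = 0.709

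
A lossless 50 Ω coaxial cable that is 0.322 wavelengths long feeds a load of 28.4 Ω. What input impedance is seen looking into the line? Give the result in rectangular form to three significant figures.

βl = 2π × 0.322 = 116°
tan(βl) = tan(116°) = -2.06
Z_in = Z_0·(Z_L + jZ_0·tanβl)/(Z_0 + jZ_L·tanβl)
     = 50·(28.4 − j103)/(50 − j58.4)

Z_in ≈ 62.8 − j29.5 Ω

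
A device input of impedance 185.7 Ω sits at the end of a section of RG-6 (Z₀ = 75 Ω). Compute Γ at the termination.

Γ = 0.425

Γ = (Z_L − Z_0)/(Z_L + Z_0) = (185.7 − 75)/(185.7 + 75) = 110.7/260.7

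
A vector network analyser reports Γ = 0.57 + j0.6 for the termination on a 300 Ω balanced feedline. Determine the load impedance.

Z_L = Z_0·(1 + Γ)/(1 − Γ) = 300·(1.57 + j0.6)/(0.43 − j0.6)

Z_L ≈ 173 + j661 Ω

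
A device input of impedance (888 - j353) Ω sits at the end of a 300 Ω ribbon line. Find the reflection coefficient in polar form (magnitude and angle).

Γ = (Z_L − Z_0)/(Z_L + Z_0) = (588 − j353)/(1188 − j353)
|Γ| = 686/1240 = 0.553

Γ ≈ 0.553 ∠ -14.4°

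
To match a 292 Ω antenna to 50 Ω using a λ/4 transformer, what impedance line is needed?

Z_qwt ≈ 121 Ω

Z_qwt = √(Z_0·R_L) = √(50 × 292) = √14600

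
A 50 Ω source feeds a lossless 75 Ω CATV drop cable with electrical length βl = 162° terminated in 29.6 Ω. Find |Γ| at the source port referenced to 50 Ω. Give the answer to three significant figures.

|Γ| ≈ 0.318

tan(βl) = -0.325
Z_in = Z_0·(Z_L + jZ_0·tanβl)/(Z_0 + jZ_L·tanβl) = 32.2 − j20.2 Ω
Γ_s = (Z_in − Z_s)/(Z_in + Z_s) = (-17.8 − j20.2)/(82.2 − j20.2), |Γ_s| = 0.318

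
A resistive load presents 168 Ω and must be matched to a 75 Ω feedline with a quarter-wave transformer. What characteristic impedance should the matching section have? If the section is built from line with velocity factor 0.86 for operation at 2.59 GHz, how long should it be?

Z_qwt ≈ 112 Ω; length ≈ 2.49 cm

Z_qwt = √(Z_0·R_L) = √(75 × 168) = √12600
λ = 0.86·c/f = 0.0996 m, so l = λ/4 = 0.0249 m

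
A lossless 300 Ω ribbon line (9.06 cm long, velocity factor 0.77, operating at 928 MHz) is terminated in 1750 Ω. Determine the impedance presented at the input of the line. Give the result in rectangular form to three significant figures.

Z_in ≈ 88.4 + j248 Ω

λ = v/f = 0.77·c / 928 MHz = 0.249 m
βl = 2π·l/λ = 2π × 0.364 = 131°
tan(βl) = tan(131°) = -1.15
Z_in = Z_0·(Z_L + jZ_0·tanβl)/(Z_0 + jZ_L·tanβl)
     = 300·(1750 − j345)/(300 − j2010)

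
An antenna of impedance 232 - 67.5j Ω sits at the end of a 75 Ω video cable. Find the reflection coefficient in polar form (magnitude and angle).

Γ = (Z_L − Z_0)/(Z_L + Z_0) = (157 − j67.5)/(307 − j67.5)
|Γ| = 171/314 = 0.544

Γ ≈ 0.544 ∠ -10.9°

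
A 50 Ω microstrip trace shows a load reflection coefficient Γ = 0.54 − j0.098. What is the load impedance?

Z_L ≈ 158 − j44.3 Ω

Z_L = Z_0·(1 + Γ)/(1 − Γ) = 50·(1.54 − j0.098)/(0.46 + j0.098)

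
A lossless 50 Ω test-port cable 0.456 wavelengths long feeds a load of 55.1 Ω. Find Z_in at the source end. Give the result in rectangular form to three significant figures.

Z_in ≈ 54.2 + j2.77 Ω

βl = 2π × 0.456 = 164°
tan(βl) = tan(164°) = -0.284
Z_in = Z_0·(Z_L + jZ_0·tanβl)/(Z_0 + jZ_L·tanβl)
     = 50·(55.1 − j14.2)/(50 − j15.6)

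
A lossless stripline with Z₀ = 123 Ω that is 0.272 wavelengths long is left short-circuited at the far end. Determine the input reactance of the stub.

βl = 2π × 0.272 = 97.9°
tan(βl) = -7.19
For a short-circuited stub, Z_in = jZ_0·tan(βl)

X_in ≈ -884 Ω (capacitive)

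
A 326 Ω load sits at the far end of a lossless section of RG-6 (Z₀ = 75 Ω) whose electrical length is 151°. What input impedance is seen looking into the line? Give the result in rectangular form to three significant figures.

tan(βl) = tan(151°) = -0.554
Z_in = Z_0·(Z_L + jZ_0·tanβl)/(Z_0 + jZ_L·tanβl)
     = 75·(326 − j41.6)/(75 − j181)

Z_in ≈ 62.6 + j109 Ω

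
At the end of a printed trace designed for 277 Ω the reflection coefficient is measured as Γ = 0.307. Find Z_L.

Z_L = Z_0·(1 + Γ)/(1 − Γ) = 277·(1.31)/(0.693)

Z_L ≈ 522 Ω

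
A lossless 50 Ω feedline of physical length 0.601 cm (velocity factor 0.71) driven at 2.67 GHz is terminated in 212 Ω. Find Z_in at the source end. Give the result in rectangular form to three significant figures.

Z_in ≈ 46.8 − j76.1 Ω

λ = v/f = 0.71·c / 2.67 GHz = 0.0798 m
βl = 2π·l/λ = 2π × 0.0753 = 27.1°
tan(βl) = tan(27.1°) = 0.512
Z_in = Z_0·(Z_L + jZ_0·tanβl)/(Z_0 + jZ_L·tanβl)
     = 50·(212 + j25.6)/(50 + j109)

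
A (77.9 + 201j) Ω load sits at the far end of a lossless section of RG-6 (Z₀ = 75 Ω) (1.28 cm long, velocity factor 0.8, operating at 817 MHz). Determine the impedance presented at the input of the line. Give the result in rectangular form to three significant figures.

Z_in ≈ 575 + j220 Ω

λ = v/f = 0.8·c / 817 MHz = 0.294 m
βl = 2π·l/λ = 2π × 0.0436 = 15.7°
tan(βl) = tan(15.7°) = 0.281
Z_in = Z_0·(Z_L + jZ_0·tanβl)/(Z_0 + jZ_L·tanβl)
     = 75·(77.9 + j222)/(18.6 + j21.9)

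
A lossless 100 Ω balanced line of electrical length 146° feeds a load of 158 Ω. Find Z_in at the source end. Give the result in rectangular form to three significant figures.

Z_in ≈ 108 + j47.3 Ω

tan(βl) = tan(146°) = -0.675
Z_in = Z_0·(Z_L + jZ_0·tanβl)/(Z_0 + jZ_L·tanβl)
     = 100·(158 − j67.5)/(100 − j107)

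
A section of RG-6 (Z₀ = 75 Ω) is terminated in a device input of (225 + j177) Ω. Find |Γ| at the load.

Γ = (Z_L − Z_0)/(Z_L + Z_0) = (150 + j177)/(300 + j177)
|Γ| = 232/348

|Γ| ≈ 0.666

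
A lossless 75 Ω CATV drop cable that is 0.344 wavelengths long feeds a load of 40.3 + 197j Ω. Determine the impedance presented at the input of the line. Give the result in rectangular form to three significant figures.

βl = 2π × 0.344 = 124°
tan(βl) = tan(124°) = -1.49
Z_in = Z_0·(Z_L + jZ_0·tanβl)/(Z_0 + jZ_L·tanβl)
     = 75·(40.3 + j85.1)/(369 − j60.1)

Z_in ≈ 5.23 + j18.2 Ω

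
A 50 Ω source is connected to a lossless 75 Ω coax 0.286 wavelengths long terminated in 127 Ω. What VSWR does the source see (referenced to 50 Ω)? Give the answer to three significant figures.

βl = 2π × 0.286 = 103°
tan(βl) = -4.35
Z_in = Z_0·(Z_L + jZ_0·tanβl)/(Z_0 + jZ_L·tanβl) = 45.8 + j11 Ω
Γ_s = (Z_in − Z_s)/(Z_in + Z_s) = (-4.21 + j11)/(95.8 + j11), |Γ_s| = 0.122
VSWR = (1 + |Γ_s|)/(1 − |Γ_s|)

VSWR ≈ 1.28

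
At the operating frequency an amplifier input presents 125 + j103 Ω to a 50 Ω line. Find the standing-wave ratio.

VSWR ≈ 4.37

Γ = (Z_L − Z_0)/(Z_L + Z_0) = (75 + j103)/(175 + j103)
|Γ| = 127/203 = 0.627
VSWR = (1 + |Γ|)/(1 − |Γ|) = 1.63/0.373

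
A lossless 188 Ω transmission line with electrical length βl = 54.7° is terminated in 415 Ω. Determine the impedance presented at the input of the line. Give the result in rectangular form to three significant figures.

Z_in ≈ 116 − j95.9 Ω

tan(βl) = tan(54.7°) = 1.41
Z_in = Z_0·(Z_L + jZ_0·tanβl)/(Z_0 + jZ_L·tanβl)
     = 188·(415 + j266)/(188 + j586)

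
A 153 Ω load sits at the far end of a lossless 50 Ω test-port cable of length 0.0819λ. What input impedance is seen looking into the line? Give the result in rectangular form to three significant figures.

Z_in ≈ 50.6 − j59.2 Ω

βl = 2π × 0.0819 = 29.5°
tan(βl) = tan(29.5°) = 0.565
Z_in = Z_0·(Z_L + jZ_0·tanβl)/(Z_0 + jZ_L·tanβl)
     = 50·(153 + j28.3)/(50 + j86.5)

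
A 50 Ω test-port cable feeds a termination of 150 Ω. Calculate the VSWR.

VSWR ≈ 3

Γ = (150 − 50)/(150 + 50) = 0.5
VSWR = (1 + 0.5)/(1 − 0.5)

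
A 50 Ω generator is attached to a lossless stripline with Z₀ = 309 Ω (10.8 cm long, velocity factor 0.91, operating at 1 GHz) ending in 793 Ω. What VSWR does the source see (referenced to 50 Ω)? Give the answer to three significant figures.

λ = v/f = 0.91·c / 1 GHz = 0.273 m
βl = 2π·l/λ = 2π × 0.396 = 142°
tan(βl) = -0.77
Z_in = Z_0·(Z_L + jZ_0·tanβl)/(Z_0 + jZ_L·tanβl) = 258 + j271 Ω
Γ_s = (Z_in − Z_s)/(Z_in + Z_s) = (208 + j271)/(308 + j271), |Γ_s| = 0.833
VSWR = (1 + |Γ_s|)/(1 − |Γ_s|)

VSWR ≈ 11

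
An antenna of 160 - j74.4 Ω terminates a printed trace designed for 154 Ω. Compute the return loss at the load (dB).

RL ≈ 12.7 dB

Γ = (6 − j74.4)/(314 − j74.4), |Γ| = 0.231
RL = −20·log₁₀|Γ| = −20·log₁₀(0.231)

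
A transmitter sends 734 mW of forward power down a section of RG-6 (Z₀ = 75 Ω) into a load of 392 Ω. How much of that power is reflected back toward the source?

Γ = (392 − 75)/(392 + 75) = 0.679
|Γ|² = 0.461
P_refl = |Γ|²·P_inc = 338 mW, P_del = (1 − |Γ|²)·P_inc = 396 mW

P_reflected ≈ 338 mW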